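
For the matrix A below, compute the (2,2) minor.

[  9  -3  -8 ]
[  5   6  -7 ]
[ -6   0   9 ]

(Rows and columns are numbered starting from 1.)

Delete row 2 and column 2; the remaining 2×2 submatrix is [9 -8; -6 9].
Its determinant is 9·9 − (-8)·(-6) = 33.

33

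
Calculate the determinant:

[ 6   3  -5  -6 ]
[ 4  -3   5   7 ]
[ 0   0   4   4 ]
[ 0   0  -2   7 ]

-1080

The matrix is block upper-triangular with a 2×2 block and a 2×2 block on the diagonal, so its determinant equals the product of the determinants of the diagonal blocks.
det of the 2×2 block = -30
det of the 2×2 block = 36
det = (-30)·(36) = -1080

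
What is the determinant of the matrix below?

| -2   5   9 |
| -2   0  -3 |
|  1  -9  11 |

Expand along column 2:
  − 5 · |-2 -3; 1 11| = −5·(-22 − (-3)) = 95
  − (-9) · |-2 9; -2 -3| = −(-9)·(6 − (-18)) = 216
Sum: (95) + (216) = 311

311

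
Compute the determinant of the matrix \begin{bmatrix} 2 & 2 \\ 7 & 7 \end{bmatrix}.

det = 2·7 − 2·7 = 14 − 14 = 0

The determinant is 0.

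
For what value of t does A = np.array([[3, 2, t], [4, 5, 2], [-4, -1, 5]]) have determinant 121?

Expanding along the column containing t, det(A) is linear in t: det(A) = (16)·t + (25).
Set (16)·t + (25) = 121  ⇒  (16)·t = 96  ⇒  t = 6.

6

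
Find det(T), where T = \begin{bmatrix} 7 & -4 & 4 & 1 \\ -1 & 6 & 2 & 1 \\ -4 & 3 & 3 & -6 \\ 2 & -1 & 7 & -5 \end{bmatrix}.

Expand along row 1:
  + (7) · M_11   where M_11 = det([6 2 1; 3 3 -6; -1 7 -5]) = 228
  − (-4) · M_12   where M_12 = det([-1 2 1; -4 3 -6; 2 7 -5]) = -125
  + (4) · M_13   where M_13 = det([-1 6 1; -4 3 -6; 2 -1 -5]) = -173
  − (1) · M_14   where M_14 = det([-1 6 2; -4 3 3; 2 -1 7]) = 176
det = (+1)·(7)·(228) + (-1)·(-4)·(-125) + (+1)·(4)·(-173) + (-1)·(1)·(176) = 228

228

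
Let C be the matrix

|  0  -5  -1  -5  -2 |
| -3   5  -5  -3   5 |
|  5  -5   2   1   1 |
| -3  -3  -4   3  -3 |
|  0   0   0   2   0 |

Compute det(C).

Expand along row 5 (it has 4 zeros):
  − (2) · M_54   where M_54 = det([0 -5 -1 -2; -3 5 -5 5; 5 -5 2 1; -3 -3 -4 -3]) = -192
det = (-1)·(2)·(-192) = 384

det(C) = 384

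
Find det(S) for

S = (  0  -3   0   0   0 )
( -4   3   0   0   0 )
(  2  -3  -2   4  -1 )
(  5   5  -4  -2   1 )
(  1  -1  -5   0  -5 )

1320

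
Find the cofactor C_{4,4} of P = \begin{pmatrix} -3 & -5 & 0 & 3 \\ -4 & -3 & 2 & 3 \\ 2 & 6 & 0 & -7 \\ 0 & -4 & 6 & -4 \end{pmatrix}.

The cofactor is 16.

Delete row 4 and column 4; the remaining 3×3 submatrix is [-3 -5 0; -4 -3 2; 2 6 0].
Its determinant is 16.
The cofactor carries sign (−1)^(4+4) = +1, so C_{4,4} = +(16) = 16.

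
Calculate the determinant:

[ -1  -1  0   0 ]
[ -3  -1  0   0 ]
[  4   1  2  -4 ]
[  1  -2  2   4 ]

The matrix is block lower-triangular with a 2×2 block and a 2×2 block on the diagonal, so its determinant equals the product of the determinants of the diagonal blocks.
det of the 2×2 block = -2
det of the 2×2 block = 16
det = (-2)·(16) = -32

The determinant is -32.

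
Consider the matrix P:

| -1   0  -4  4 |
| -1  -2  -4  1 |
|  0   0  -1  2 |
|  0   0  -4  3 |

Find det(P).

det(P) = 10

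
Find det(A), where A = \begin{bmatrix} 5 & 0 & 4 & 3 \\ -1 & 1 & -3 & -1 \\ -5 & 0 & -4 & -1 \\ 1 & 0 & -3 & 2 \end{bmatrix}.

Expand along column 2 (it has 3 zeros):
  + (1) · M_22   where M_22 = det([5 4 3; -5 -4 -1; 1 -3 2]) = 38
det = (+1)·(1)·(38) = 38

The determinant is 38.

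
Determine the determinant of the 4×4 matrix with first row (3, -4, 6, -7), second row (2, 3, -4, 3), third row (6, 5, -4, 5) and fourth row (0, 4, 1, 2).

Expand along row 4 (it has 1 zero):
  + (4) · M_42   where M_42 = det([3 6 -7; 2 -4 3; 6 -4 5]) = -88
  − (1) · M_43   where M_43 = det([3 -4 -7; 2 3 3; 6 5 5]) = 24
  + (2) · M_44   where M_44 = det([3 -4 6; 2 3 -4; 6 5 -4]) = 40
det = (+1)·(4)·(-88) + (-1)·(1)·(24) + (+1)·(2)·(40) = -296

-296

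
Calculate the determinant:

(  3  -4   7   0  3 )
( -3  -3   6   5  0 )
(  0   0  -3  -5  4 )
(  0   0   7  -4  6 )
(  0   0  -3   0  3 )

-3843

The matrix is block upper-triangular with a 2×2 block and a 3×3 block on the diagonal, so its determinant equals the product of the determinants of the diagonal blocks.
det of the 2×2 block = -21
det of the 3×3 block = 183
det = (-21)·(183) = -3843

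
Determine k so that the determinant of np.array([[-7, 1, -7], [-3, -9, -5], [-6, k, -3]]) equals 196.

Expanding along the row containing k, det(M) is linear in k: det(M) = (-14)·k + (210).
Set (-14)·k + (210) = 196  ⇒  (-14)·k = -14  ⇒  k = 1.

1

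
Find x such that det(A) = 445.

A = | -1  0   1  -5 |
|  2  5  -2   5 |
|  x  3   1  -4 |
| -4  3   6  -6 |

-4

Expanding along the row containing x, det(A) is linear in x: det(A) = (-135)·x + (-95).
Set (-135)·x + (-95) = 445  ⇒  (-135)·x = 540  ⇒  x = -4.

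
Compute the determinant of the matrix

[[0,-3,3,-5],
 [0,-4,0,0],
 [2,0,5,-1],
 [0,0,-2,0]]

-80

Expand along row 2 (it has 3 zeros):
  + (-4) · M_22   where M_22 = det([0 3 -5; 2 5 -1; 0 -2 0]) = 20
det = (+1)·(-4)·(20) = -80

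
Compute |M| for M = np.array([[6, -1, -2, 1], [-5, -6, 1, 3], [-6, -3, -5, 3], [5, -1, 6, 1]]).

Expand along row 1:
  + (6) · M_11   where M_11 = det([-6 1 3; -3 -5 3; -1 6 1]) = 69
  − (-1) · M_12   where M_12 = det([-5 1 3; -6 -5 3; 5 6 1]) = 103
  + (-2) · M_13   where M_13 = det([-5 -6 3; -6 -3 3; 5 -1 1]) = -63
  − (1) · M_14   where M_14 = det([-5 -6 1; -6 -3 -5; 5 -1 6]) = 70
det = (+1)·(6)·(69) + (-1)·(-1)·(103) + (+1)·(-2)·(-63) + (-1)·(1)·(70) = 573

|M| = 573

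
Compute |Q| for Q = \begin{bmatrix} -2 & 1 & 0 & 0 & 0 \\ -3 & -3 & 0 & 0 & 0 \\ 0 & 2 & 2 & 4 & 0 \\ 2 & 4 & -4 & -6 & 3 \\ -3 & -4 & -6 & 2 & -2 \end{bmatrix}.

Q is block lower-triangular with a 2×2 block and a 3×3 block on the diagonal, so its determinant equals the product of the determinants of the diagonal blocks.
det of the 2×2 block = 9
det of the 3×3 block = -92
det = (9)·(-92) = -828

|Q| = -828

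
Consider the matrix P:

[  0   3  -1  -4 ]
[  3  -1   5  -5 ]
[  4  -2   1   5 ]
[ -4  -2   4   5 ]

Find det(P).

Expand along row 1 (it has 1 zero):
  − (3) · M_12   where M_12 = det([3 5 -5; 4 1 5; -4 4 5]) = -345
  + (-1) · M_13   where M_13 = det([3 -1 -5; 4 -2 5; -4 -2 5]) = 120
  − (-4) · M_14   where M_14 = det([3 -1 5; 4 -2 1; -4 -2 4]) = -78
det = (-1)·(3)·(-345) + (+1)·(-1)·(120) + (-1)·(-4)·(-78) = 603

det(P) = 603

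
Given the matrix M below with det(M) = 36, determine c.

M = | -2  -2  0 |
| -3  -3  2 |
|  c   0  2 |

Expanding along the row containing c, det(M) is linear in c: det(M) = (-4)·c + (0).
Set (-4)·c + (0) = 36  ⇒  (-4)·c = 36  ⇒  c = -9.

-9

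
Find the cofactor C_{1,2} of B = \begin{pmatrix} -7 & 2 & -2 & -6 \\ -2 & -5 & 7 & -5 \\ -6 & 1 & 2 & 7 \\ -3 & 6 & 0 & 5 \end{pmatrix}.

-13

Delete row 1 and column 2; the remaining 3×3 submatrix is [-2 7 -5; -6 2 7; -3 0 5].
Its determinant is 13.
The cofactor carries sign (−1)^(1+2) = −1, so C_{1,2} = −(13) = -13.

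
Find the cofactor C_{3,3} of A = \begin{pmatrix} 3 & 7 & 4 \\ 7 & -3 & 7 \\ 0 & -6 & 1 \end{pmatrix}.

-58

Delete row 3 and column 3; the remaining 2×2 submatrix is [3 7; 7 -3].
Its determinant is 3·(-3) − 7·7 = -58.
The cofactor carries sign (−1)^(3+3) = +1, so C_{3,3} = +(-58) = -58.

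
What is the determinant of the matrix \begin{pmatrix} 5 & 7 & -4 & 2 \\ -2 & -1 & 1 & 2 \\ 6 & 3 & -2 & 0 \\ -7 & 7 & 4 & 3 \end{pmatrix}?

The determinant is -399.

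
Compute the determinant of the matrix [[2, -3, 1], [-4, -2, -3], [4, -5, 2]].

2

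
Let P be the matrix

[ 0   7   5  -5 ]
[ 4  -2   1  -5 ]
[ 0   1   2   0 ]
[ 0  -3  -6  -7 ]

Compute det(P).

Expand along column 1 (it has 3 zeros):
  − (4) · M_21   where M_21 = det([7 5 -5; 1 2 0; -3 -6 -7]) = -63
det = (-1)·(4)·(-63) = 252

252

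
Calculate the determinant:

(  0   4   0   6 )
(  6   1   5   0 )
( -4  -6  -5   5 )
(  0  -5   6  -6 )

1932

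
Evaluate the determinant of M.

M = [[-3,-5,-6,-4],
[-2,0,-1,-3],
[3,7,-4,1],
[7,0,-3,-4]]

The determinant is -1529.

Expand along column 2 (it has 2 zeros):
  − (-5) · M_12   where M_12 = det([-2 -1 -3; 3 -4 1; 7 -3 -4]) = -114
  − (7) · M_32   where M_32 = det([-3 -6 -4; -2 -1 -3; 7 -3 -4]) = 137
det = (-1)·(-5)·(-114) + (-1)·(7)·(137) = -1529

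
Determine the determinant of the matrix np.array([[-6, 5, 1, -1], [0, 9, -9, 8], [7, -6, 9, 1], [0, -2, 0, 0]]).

Expand along row 4 (it has 3 zeros):
  + (-2) · M_42   where M_42 = det([-6 1 -1; 0 -9 8; 7 9 1]) = 479
det = (+1)·(-2)·(479) = -958

-958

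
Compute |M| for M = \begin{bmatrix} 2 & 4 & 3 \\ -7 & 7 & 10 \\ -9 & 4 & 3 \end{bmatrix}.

-209

Expand along column 1:
  + 2 · |7 10; 4 3| = 2·(21 − 40) = -38
  − (-7) · |4 3; 4 3| = −(-7)·(12 − 12) = 0
  + (-9) · |4 3; 7 10| = (-9)·(40 − 21) = -171
Sum: (-38) + (0) + (-171) = -209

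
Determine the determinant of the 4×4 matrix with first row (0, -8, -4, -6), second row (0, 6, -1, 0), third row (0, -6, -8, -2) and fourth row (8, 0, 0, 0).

-2080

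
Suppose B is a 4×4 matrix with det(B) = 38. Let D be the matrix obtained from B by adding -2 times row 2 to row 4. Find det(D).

38

Adding a multiple of one row to another leaves the determinant unchanged.
det(D) = (1)·(38) = 38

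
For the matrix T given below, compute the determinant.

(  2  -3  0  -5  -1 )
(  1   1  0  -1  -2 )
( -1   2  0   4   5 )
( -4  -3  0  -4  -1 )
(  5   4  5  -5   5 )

780

Expand along column 3 (it has 4 zeros):
  + (5) · M_53   where M_53 = det([2 -3 -5 -1; 1 1 -1 -2; -1 2 4 5; -4 -3 -4 -1]) = 156
det = (+1)·(5)·(156) = 780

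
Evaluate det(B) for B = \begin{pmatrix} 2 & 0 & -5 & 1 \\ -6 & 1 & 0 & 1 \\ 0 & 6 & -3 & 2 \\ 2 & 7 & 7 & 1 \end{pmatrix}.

276

Expand along row 1 (it has 1 zero):
  + (2) · M_11   where M_11 = det([1 0 1; 6 -3 2; 7 7 1]) = 46
  + (-5) · M_13   where M_13 = det([-6 1 1; 0 6 2; 2 7 1]) = 40
  − (1) · M_14   where M_14 = det([-6 1 0; 0 6 -3; 2 7 7]) = -384
det = (+1)·(2)·(46) + (+1)·(-5)·(40) + (-1)·(1)·(-384) = 276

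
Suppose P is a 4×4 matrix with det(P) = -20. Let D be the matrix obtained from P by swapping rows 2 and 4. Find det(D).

|D| = 20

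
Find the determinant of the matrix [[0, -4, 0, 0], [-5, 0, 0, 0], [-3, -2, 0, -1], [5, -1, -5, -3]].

The matrix is block lower-triangular with a 2×2 block and a 2×2 block on the diagonal, so its determinant equals the product of the determinants of the diagonal blocks.
det of the 2×2 block = -20
det of the 2×2 block = -5
det = (-20)·(-5) = 100

The determinant is 100.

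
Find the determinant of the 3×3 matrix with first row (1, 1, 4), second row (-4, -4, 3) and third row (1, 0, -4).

19

Expand along column 2:
  − 1 · |-4 3; 1 -4| = −1·(16 − 3) = -13
  + (-4) · |1 4; 1 -4| = (-4)·(-4 − 4) = 32
Sum: (-13) + (32) = 19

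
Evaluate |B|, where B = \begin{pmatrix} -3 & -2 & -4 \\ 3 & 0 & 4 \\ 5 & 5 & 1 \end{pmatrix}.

Expand along row 2:
  − 3 · |-2 -4; 5 1| = −3·(-2 − (-20)) = -54
  − 4 · |-3 -2; 5 5| = −4·(-15 − (-10)) = 20
Sum: (-54) + (20) = -34

The determinant is -34.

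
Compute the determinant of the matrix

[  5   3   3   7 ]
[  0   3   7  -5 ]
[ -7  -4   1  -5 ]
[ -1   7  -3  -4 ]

Expand along row 2 (it has 1 zero):
  + (3) · M_22   where M_22 = det([5 3 7; -7 1 -5; -1 -3 -4]) = -10
  − (7) · M_23   where M_23 = det([5 3 7; -7 -4 -5; -1 7 -4]) = -185
  + (-5) · M_24   where M_24 = det([5 3 3; -7 -4 1; -1 7 -3]) = -200
det = (+1)·(3)·(-10) + (-1)·(7)·(-185) + (+1)·(-5)·(-200) = 2265

The determinant is 2265.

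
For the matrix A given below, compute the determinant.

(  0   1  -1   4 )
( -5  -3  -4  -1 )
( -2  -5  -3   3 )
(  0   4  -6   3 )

|A| = 524

Expand along column 1 (it has 2 zeros):
  − (-5) · M_21   where M_21 = det([1 -1 4; -5 -3 3; 4 -6 3]) = 150
  + (-2) · M_31   where M_31 = det([1 -1 4; -3 -4 -1; 4 -6 3]) = 113
det = (-1)·(-5)·(150) + (+1)·(-2)·(113) = 524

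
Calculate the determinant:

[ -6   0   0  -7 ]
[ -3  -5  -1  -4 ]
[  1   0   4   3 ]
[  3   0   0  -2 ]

Expand along column 2 (it has 3 zeros):
  + (-5) · M_22   where M_22 = det([-6 0 -7; 1 4 3; 3 0 -2]) = 132
det = (+1)·(-5)·(132) = -660

-660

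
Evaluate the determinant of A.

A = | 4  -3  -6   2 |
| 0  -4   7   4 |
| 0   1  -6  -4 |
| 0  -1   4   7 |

Expand along column 1 (it has 3 zeros):
  + (4) · M_11   where M_11 = det([-4 7 4; 1 -6 -4; -1 4 7]) = 75
det = (+1)·(4)·(75) = 300

det(A) = 300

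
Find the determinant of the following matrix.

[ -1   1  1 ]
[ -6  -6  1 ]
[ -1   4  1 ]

-15

Expand along row 1:
  + (-1) · |-6 1; 4 1| = (-1)·(-6 − 4) = 10
  − 1 · |-6 1; -1 1| = −1·(-6 − (-1)) = 5
  + 1 · |-6 -6; -1 4| = 1·(-24 − 6) = -30
Sum: (10) + (5) + (-30) = -15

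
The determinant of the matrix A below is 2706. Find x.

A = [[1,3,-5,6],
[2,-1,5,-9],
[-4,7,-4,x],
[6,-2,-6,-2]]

x = -7

Expanding along the column containing x, det(A) is linear in x: det(A) = (-132)·x + (1782).
Set (-132)·x + (1782) = 2706  ⇒  (-132)·x = 924  ⇒  x = -7.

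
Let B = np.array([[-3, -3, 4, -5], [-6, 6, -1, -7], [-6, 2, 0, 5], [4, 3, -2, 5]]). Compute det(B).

|B| = 1107

Expand along row 3 (it has 1 zero):
  + (-6) · M_31   where M_31 = det([-3 4 -5; 6 -1 -7; 3 -2 5]) = -102
  − (2) · M_32   where M_32 = det([-3 4 -5; -6 -1 -7; 4 -2 5]) = -15
  − (5) · M_34   where M_34 = det([-3 -3 4; -6 6 -1; 4 3 -2]) = -93
det = (+1)·(-6)·(-102) + (-1)·(2)·(-15) + (-1)·(5)·(-93) = 1107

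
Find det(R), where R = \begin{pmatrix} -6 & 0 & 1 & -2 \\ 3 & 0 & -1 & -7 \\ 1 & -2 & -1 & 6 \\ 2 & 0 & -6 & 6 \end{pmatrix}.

Expand along column 2 (it has 3 zeros):
  − (-2) · M_32   where M_32 = det([-6 1 -2; 3 -1 -7; 2 -6 6]) = 288
det = (-1)·(-2)·(288) = 576

The determinant is 576.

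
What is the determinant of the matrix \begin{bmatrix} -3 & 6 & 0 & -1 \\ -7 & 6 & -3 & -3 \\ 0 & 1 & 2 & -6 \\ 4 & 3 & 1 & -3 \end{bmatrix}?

-661

Expand along row 1 (it has 1 zero):
  + (-3) · M_11   where M_11 = det([6 -3 -3; 1 2 -6; 3 1 -3]) = 60
  − (6) · M_12   where M_12 = det([-7 -3 -3; 0 2 -6; 4 1 -3]) = 96
  − (-1) · M_14   where M_14 = det([-7 6 -3; 0 1 2; 4 3 1]) = 95
det = (+1)·(-3)·(60) + (-1)·(6)·(96) + (-1)·(-1)·(95) = -661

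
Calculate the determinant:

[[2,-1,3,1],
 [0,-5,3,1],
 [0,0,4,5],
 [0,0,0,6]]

-240

The matrix is upper triangular, so the determinant is the product of the diagonal entries:
det = (2) · (-5) · (4) · (6) = -240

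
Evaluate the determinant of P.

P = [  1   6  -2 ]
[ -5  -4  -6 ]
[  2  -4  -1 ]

Expand along row 1:
  + 1 · |-4 -6; -4 -1| = 1·(4 − 24) = -20
  − 6 · |-5 -6; 2 -1| = −6·(5 − (-12)) = -102
  + (-2) · |-5 -4; 2 -4| = (-2)·(20 − (-8)) = -56
Sum: (-20) + (-102) + (-56) = -178

|P| = -178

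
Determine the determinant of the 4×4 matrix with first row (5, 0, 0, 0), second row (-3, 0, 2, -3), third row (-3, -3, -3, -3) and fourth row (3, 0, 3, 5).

285

Expand along row 1 (it has 3 zeros):
  + (5) · M_11   where M_11 = det([0 2 -3; -3 -3 -3; 0 3 5]) = 57
det = (+1)·(5)·(57) = 285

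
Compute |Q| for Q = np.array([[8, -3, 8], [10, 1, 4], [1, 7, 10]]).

696

Expand along column 1:
  + 8 · |1 4; 7 10| = 8·(10 − 28) = -144
  − 10 · |-3 8; 7 10| = −10·(-30 − 56) = 860
  + 1 · |-3 8; 1 4| = 1·(-12 − 8) = -20
Sum: (-144) + (860) + (-20) = 696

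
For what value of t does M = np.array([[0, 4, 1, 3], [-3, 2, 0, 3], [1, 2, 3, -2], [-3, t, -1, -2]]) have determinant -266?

Expanding along the row containing t, det(M) is linear in t: det(M) = (-30)·t + (-116).
Set (-30)·t + (-116) = -266  ⇒  (-30)·t = -150  ⇒  t = 5.

5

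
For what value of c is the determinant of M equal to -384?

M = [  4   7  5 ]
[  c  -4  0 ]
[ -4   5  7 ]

Expanding along the row containing c, det(M) is linear in c: det(M) = (-24)·c + (-192).
Set (-24)·c + (-192) = -384  ⇒  (-24)·c = -192  ⇒  c = 8.

c = 8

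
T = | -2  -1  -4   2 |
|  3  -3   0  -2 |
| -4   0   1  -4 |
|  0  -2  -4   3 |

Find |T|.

55

Expand along row 2 (it has 1 zero):
  − (3) · M_21   where M_21 = det([-1 -4 2; 0 1 -4; -2 -4 3]) = -15
  + (-3) · M_22   where M_22 = det([-2 -4 2; -4 1 -4; 0 -4 3]) = 10
  + (-2) · M_24   where M_24 = det([-2 -1 -4; -4 0 1; 0 -2 -4]) = -20
det = (-1)·(3)·(-15) + (+1)·(-3)·(10) + (+1)·(-2)·(-20) = 55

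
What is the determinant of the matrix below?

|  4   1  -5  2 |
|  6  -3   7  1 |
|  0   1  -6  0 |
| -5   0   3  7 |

Expand along row 3 (it has 2 zeros):
  − (1) · M_32   where M_32 = det([4 -5 2; 6 7 1; -5 3 7]) = 525
  + (-6) · M_33   where M_33 = det([4 1 2; 6 -3 1; -5 0 7]) = -161
det = (-1)·(1)·(525) + (+1)·(-6)·(-161) = 441

441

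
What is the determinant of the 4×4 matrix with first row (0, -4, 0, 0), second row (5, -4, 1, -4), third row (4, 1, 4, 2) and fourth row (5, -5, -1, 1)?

Expand along row 1 (it has 3 zeros):
  − (-4) · M_12   where M_12 = det([5 1 -4; 4 4 2; 5 -1 1]) = 132
det = (-1)·(-4)·(132) = 528

528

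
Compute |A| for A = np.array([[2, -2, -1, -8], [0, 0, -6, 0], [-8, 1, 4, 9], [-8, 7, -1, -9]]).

Expand along row 2 (it has 3 zeros):
  − (-6) · M_23   where M_23 = det([2 -2 -8; -8 1 9; -8 7 -9]) = 528
det = (-1)·(-6)·(528) = 3168

3168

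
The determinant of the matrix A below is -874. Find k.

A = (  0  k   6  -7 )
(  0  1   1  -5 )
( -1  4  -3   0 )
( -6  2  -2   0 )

6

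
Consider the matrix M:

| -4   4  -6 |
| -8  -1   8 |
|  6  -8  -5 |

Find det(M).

Expand along row 1:
  + (-4) · |-1 8; -8 -5| = (-4)·(5 − (-64)) = -276
  − 4 · |-8 8; 6 -5| = −4·(40 − 48) = 32
  + (-6) · |-8 -1; 6 -8| = (-6)·(64 − (-6)) = -420
Sum: (-276) + (32) + (-420) = -664

det(M) = -664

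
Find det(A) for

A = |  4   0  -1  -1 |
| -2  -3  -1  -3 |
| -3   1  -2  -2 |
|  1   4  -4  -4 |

The determinant is -58.

Expand along row 1 (it has 1 zero):
  + (4) · M_11   where M_11 = det([-3 -1 -3; 1 -2 -2; 4 -4 -4]) = -8
  + (-1) · M_13   where M_13 = det([-2 -3 -3; -3 1 -2; 1 4 -4]) = 73
  − (-1) · M_14   where M_14 = det([-2 -3 -1; -3 1 -2; 1 4 -4]) = 47
det = (+1)·(4)·(-8) + (+1)·(-1)·(73) + (-1)·(-1)·(47) = -58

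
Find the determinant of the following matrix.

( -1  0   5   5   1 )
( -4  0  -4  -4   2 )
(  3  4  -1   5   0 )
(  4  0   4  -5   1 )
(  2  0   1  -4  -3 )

-3096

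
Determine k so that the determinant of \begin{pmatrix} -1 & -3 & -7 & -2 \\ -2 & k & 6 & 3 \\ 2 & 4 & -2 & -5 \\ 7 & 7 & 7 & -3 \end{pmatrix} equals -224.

k = 0

Expanding along the row containing k, det(A) is linear in k: det(A) = (106)·k + (-224).
Set (106)·k + (-224) = -224  ⇒  (106)·k = 0  ⇒  k = 0.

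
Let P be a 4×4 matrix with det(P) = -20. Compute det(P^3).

det(P^3) = (det P)^3 = (-20)^3 = -8000

-8000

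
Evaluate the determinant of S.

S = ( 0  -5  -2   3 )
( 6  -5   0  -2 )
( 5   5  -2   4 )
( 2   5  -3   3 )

595

Expand along row 1 (it has 1 zero):
  − (-5) · M_12   where M_12 = det([6 0 -2; 5 -2 4; 2 -3 3]) = 58
  + (-2) · M_13   where M_13 = det([6 -5 -2; 5 5 4; 2 5 3]) = -25
  − (3) · M_14   where M_14 = det([6 -5 0; 5 5 -2; 2 5 -3]) = -85
det = (-1)·(-5)·(58) + (+1)·(-2)·(-25) + (-1)·(3)·(-85) = 595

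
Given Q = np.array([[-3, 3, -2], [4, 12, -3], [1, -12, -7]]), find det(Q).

Expand along column 1:
  + (-3) · |12 -3; -12 -7| = (-3)·(-84 − 36) = 360
  − 4 · |3 -2; -12 -7| = −4·(-21 − 24) = 180
  + 1 · |3 -2; 12 -3| = 1·(-9 − (-24)) = 15
Sum: (360) + (180) + (15) = 555

det(Q) = 555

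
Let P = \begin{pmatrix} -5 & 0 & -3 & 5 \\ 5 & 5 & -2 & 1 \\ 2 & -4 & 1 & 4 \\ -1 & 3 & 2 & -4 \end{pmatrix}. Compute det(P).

609

Expand along row 1 (it has 1 zero):
  + (-5) · M_11   where M_11 = det([5 -2 1; -4 1 4; 3 2 -4]) = -63
  + (-3) · M_13   where M_13 = det([5 5 1; 2 -4 4; -1 3 -4]) = 42
  − (5) · M_14   where M_14 = det([5 5 -2; 2 -4 1; -1 3 2]) = -84
det = (+1)·(-5)·(-63) + (+1)·(-3)·(42) + (-1)·(5)·(-84) = 609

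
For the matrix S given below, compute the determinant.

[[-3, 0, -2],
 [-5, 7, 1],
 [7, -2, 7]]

Expand along row 1:
  + (-3) · |7 1; -2 7| = (-3)·(49 − (-2)) = -153
  + (-2) · |-5 7; 7 -2| = (-2)·(10 − 49) = 78
Sum: (-153) + (78) = -75

The determinant is -75.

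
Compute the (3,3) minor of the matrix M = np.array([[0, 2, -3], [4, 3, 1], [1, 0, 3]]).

Delete row 3 and column 3; the remaining 2×2 submatrix is [0 2; 4 3].
Its determinant is 0·3 − 2·4 = -8.

-8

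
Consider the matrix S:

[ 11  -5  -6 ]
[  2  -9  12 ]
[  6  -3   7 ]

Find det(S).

The determinant is -875.

Expand along row 1:
  + 11 · |-9 12; -3 7| = 11·(-63 − (-36)) = -297
  − (-5) · |2 12; 6 7| = −(-5)·(14 − 72) = -290
  + (-6) · |2 -9; 6 -3| = (-6)·(-6 − (-54)) = -288
Sum: (-297) + (-290) + (-288) = -875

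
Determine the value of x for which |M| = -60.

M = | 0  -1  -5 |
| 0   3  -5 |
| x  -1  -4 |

x = -3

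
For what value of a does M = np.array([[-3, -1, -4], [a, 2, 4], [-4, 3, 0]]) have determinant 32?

Expanding along the column containing a, det(M) is linear in a: det(M) = (-12)·a + (20).
Set (-12)·a + (20) = 32  ⇒  (-12)·a = 12  ⇒  a = -1.

-1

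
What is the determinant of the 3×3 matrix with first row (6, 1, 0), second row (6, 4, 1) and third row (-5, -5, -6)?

Expand along column 3:
  − 1 · |6 1; -5 -5| = −1·(-30 − (-5)) = 25
  + (-6) · |6 1; 6 4| = (-6)·(24 − 6) = -108
Sum: (25) + (-108) = -83

-83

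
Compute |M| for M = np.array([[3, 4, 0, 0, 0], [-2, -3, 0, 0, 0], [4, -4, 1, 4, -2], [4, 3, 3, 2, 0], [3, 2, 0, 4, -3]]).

M is block lower-triangular with a 2×2 block and a 3×3 block on the diagonal, so its determinant equals the product of the determinants of the diagonal blocks.
det of the 2×2 block = -1
det of the 3×3 block = 6
det = (-1)·(6) = -6

|M| = -6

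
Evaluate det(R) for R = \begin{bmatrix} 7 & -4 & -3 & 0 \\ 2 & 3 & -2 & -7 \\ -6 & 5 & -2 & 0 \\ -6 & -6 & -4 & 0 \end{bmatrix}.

Expand along column 4 (it has 3 zeros):
  + (-7) · M_24   where M_24 = det([7 -4 -3; -6 5 -2; -6 -6 -4]) = -374
det = (+1)·(-7)·(-374) = 2618

2618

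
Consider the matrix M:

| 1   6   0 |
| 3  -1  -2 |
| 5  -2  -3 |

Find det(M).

det(M) = -7

Expand along row 1:
  + 1 · |-1 -2; -2 -3| = 1·(3 − 4) = -1
  − 6 · |3 -2; 5 -3| = −6·(-9 − (-10)) = -6
Sum: (-1) + (-6) = -7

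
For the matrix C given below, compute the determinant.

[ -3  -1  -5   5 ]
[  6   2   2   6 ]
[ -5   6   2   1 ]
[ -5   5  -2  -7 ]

2624

Expand along row 1:
  + (-3) · M_11   where M_11 = det([2 2 6; 6 2 1; 5 -2 -7]) = -62
  − (-1) · M_12   where M_12 = det([6 2 6; -5 2 1; -5 -2 -7]) = -32
  + (-5) · M_13   where M_13 = det([6 2 6; -5 6 1; -5 5 -7]) = -332
  − (5) · M_14   where M_14 = det([6 2 2; -5 6 2; -5 5 -2]) = -162
det = (+1)·(-3)·(-62) + (-1)·(-1)·(-32) + (+1)·(-5)·(-332) + (-1)·(5)·(-162) = 2624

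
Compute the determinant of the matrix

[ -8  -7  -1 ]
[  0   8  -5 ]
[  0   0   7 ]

The matrix is upper triangular, so the determinant is the product of the diagonal entries:
det = (-8) · (8) · (7) = -448

The determinant is -448.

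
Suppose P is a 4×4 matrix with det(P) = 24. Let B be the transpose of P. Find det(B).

det(B) = 24

det(Pᵀ) = det(P).
det(B) = (1)·(24) = 24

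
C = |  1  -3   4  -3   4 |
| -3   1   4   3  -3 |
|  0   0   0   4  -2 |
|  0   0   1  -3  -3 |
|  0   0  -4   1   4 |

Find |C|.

C is block upper-triangular with a 2×2 block and a 3×3 block on the diagonal, so its determinant equals the product of the determinants of the diagonal blocks.
det of the 2×2 block = -8
det of the 3×3 block = 54
det = (-8)·(54) = -432

The determinant is -432.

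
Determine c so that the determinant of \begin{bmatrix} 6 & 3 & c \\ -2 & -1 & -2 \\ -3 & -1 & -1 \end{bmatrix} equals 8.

Expanding along the column containing c, det(M) is linear in c: det(M) = (-1)·c + (6).
Set (-1)·c + (6) = 8  ⇒  (-1)·c = 2  ⇒  c = -2.

c = -2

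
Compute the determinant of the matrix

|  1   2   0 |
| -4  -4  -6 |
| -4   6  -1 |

Expand along column 3:
  − (-6) · |1 2; -4 6| = −(-6)·(6 − (-8)) = 84
  + (-1) · |1 2; -4 -4| = (-1)·(-4 − (-8)) = -4
Sum: (84) + (-4) = 80

80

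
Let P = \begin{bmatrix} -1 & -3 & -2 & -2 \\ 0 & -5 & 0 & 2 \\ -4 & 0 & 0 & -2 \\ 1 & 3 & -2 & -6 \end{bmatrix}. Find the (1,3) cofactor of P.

Delete row 1 and column 3; the remaining 3×3 submatrix is [0 -5 2; -4 0 -2; 1 3 -6].
Its determinant is 106.
The cofactor carries sign (−1)^(1+3) = +1, so C_{1,3} = +(106) = 106.

106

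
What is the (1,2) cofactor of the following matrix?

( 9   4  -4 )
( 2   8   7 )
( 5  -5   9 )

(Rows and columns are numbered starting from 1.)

17

Delete row 1 and column 2; the remaining 2×2 submatrix is [2 7; 5 9].
Its determinant is 2·9 − 7·5 = -17.
The cofactor carries sign (−1)^(1+2) = −1, so C_{1,2} = −(-17) = 17.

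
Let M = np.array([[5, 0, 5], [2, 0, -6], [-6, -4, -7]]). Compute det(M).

-160

Expand along column 2:
  − (-4) · |5 5; 2 -6| = −(-4)·(-30 − 10) = -160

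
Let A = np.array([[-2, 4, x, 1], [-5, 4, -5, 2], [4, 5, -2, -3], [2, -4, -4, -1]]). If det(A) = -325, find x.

Expanding along the column containing x, det(A) is linear in x: det(A) = (25)·x + (-100).
Set (25)·x + (-100) = -325  ⇒  (25)·x = -225  ⇒  x = -9.

x = -9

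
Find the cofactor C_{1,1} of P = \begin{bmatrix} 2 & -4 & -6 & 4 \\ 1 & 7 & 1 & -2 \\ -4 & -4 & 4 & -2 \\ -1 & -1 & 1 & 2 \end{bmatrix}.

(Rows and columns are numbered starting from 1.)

Delete row 1 and column 1; the remaining 3×3 submatrix is [7 1 -2; -4 4 -2; -1 1 2].
Its determinant is 80.
The cofactor carries sign (−1)^(1+1) = +1, so C_{1,1} = +(80) = 80.

80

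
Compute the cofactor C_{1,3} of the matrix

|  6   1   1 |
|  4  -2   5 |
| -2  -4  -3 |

-20

Delete row 1 and column 3; the remaining 2×2 submatrix is [4 -2; -2 -4].
Its determinant is 4·(-4) − (-2)·(-2) = -20.
The cofactor carries sign (−1)^(1+3) = +1, so C_{1,3} = +(-20) = -20.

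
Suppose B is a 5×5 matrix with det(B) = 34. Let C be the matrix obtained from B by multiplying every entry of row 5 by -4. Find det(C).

Scaling one row by -4 multiplies the determinant by -4.
det(C) = (-4)·(34) = -136

The determinant is -136.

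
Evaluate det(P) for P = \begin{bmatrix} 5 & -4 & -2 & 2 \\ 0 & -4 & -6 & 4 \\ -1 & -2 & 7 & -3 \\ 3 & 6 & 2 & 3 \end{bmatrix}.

Expand along row 2 (it has 1 zero):
  + (-4) · M_22   where M_22 = det([5 -2 2; -1 7 -3; 3 2 3]) = 101
  − (-6) · M_23   where M_23 = det([5 -4 2; -1 -2 -3; 3 6 3]) = 84
  + (4) · M_24   where M_24 = det([5 -4 -2; -1 -2 7; 3 6 2]) = -322
det = (+1)·(-4)·(101) + (-1)·(-6)·(84) + (+1)·(4)·(-322) = -1188

|P| = -1188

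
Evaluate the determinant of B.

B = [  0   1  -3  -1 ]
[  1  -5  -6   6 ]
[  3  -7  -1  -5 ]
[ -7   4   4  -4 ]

The determinant is 1678.

Expand along row 1 (it has 1 zero):
  − (1) · M_12   where M_12 = det([1 -6 6; 3 -1 -5; -7 4 -4]) = -228
  + (-3) · M_13   where M_13 = det([1 -5 6; 3 -7 -5; -7 4 -4]) = -409
  − (-1) · M_14   where M_14 = det([1 -5 -6; 3 -7 -1; -7 4 4]) = 223
det = (-1)·(1)·(-228) + (+1)·(-3)·(-409) + (-1)·(-1)·(223) = 1678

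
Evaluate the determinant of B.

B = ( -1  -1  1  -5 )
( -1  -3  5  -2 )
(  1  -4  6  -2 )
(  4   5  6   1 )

453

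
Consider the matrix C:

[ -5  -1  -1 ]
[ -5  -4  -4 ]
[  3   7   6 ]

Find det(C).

Expand along column 1:
  + (-5) · |-4 -4; 7 6| = (-5)·(-24 − (-28)) = -20
  − (-5) · |-1 -1; 7 6| = −(-5)·(-6 − (-7)) = 5
  + 3 · |-1 -1; -4 -4| = 3·(4 − 4) = 0
Sum: (-20) + (5) + (0) = -15

|C| = -15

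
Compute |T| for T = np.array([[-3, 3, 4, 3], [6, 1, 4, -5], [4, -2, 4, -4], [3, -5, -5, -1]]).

Expand along row 1:
  + (-3) · M_11   where M_11 = det([1 4 -5; -2 4 -4; -5 -5 -1]) = -102
  − (3) · M_12   where M_12 = det([6 4 -5; 4 4 -4; 3 -5 -1]) = -16
  + (4) · M_13   where M_13 = det([6 1 -5; 4 -2 -4; 3 -5 -1]) = -46
  − (3) · M_14   where M_14 = det([6 1 4; 4 -2 4; 3 -5 -5]) = 156
det = (+1)·(-3)·(-102) + (-1)·(3)·(-16) + (+1)·(4)·(-46) + (-1)·(3)·(156) = -298

-298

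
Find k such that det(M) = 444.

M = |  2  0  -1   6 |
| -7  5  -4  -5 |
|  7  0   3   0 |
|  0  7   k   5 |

Expanding along the row containing k, det(M) is linear in k: det(M) = (210)·k + (1074).
Set (210)·k + (1074) = 444  ⇒  (210)·k = -630  ⇒  k = -3.

-3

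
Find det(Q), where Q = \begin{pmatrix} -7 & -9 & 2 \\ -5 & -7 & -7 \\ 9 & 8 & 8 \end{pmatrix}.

Expand along column 1:
  + (-7) · |-7 -7; 8 8| = (-7)·(-56 − (-56)) = 0
  − (-5) · |-9 2; 8 8| = −(-5)·(-72 − 16) = -440
  + 9 · |-9 2; -7 -7| = 9·(63 − (-14)) = 693
Sum: (0) + (-440) + (693) = 253

253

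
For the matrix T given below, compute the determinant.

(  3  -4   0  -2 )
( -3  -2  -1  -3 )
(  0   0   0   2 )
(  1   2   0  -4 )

Expand along row 3 (it has 3 zeros):
  − (2) · M_34   where M_34 = det([3 -4 0; -3 -2 -1; 1 2 0]) = 10
det = (-1)·(2)·(10) = -20

The determinant is -20.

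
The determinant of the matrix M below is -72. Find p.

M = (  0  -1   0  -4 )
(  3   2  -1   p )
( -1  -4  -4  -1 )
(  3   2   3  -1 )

p = 7

Expanding along the row containing p, det(M) is linear in p: det(M) = (9)·p + (-135).
Set (9)·p + (-135) = -72  ⇒  (9)·p = 63  ⇒  p = 7.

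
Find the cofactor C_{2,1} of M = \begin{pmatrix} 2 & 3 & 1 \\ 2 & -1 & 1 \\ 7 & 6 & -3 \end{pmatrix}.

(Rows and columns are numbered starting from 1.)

15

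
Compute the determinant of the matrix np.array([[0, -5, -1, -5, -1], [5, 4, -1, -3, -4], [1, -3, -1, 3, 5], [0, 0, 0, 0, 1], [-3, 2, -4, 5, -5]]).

-1015

Expand along row 4 (it has 4 zeros):
  − (1) · M_45   where M_45 = det([0 -5 -1 -5; 5 4 -1 -3; 1 -3 -1 3; -3 2 -4 5]) = 1015
det = (-1)·(1)·(1015) = -1015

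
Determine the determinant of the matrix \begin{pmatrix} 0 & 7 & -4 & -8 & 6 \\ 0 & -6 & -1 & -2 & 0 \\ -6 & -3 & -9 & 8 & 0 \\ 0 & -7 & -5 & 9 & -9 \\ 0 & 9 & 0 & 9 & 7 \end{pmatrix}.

The determinant is 41100.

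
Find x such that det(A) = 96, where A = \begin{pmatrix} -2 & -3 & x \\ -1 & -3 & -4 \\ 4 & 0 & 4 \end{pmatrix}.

x = 3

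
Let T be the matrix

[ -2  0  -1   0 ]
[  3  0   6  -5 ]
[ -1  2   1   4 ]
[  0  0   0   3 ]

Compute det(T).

54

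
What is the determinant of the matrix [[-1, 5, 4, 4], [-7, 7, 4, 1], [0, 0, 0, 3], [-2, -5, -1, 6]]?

Expand along row 3 (it has 3 zeros):
  − (3) · M_34   where M_34 = det([-1 5 4; -7 7 4; -2 -5 -1]) = 108
det = (-1)·(3)·(108) = -324

-324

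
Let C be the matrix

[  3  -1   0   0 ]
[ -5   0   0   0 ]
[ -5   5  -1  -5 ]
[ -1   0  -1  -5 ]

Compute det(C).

C is block lower-triangular with a 2×2 block and a 2×2 block on the diagonal, so its determinant equals the product of the determinants of the diagonal blocks.
det of the 2×2 block = -5
det of the 2×2 block = 0
det = (-5)·(0) = 0

det(C) = 0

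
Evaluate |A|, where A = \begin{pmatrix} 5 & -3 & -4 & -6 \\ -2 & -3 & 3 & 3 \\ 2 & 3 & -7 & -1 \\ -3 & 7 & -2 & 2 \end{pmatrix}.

-184

Expand along row 1:
  + (5) · M_11   where M_11 = det([-3 3 3; 3 -7 -1; 7 -2 2]) = 138
  − (-3) · M_12   where M_12 = det([-2 3 3; 2 -7 -1; -3 -2 2]) = -46
  + (-4) · M_13   where M_13 = det([-2 -3 3; 2 3 -1; -3 7 2]) = 46
  − (-6) · M_14   where M_14 = det([-2 -3 3; 2 3 -7; -3 7 -2]) = -92
det = (+1)·(5)·(138) + (-1)·(-3)·(-46) + (+1)·(-4)·(46) + (-1)·(-6)·(-92) = -184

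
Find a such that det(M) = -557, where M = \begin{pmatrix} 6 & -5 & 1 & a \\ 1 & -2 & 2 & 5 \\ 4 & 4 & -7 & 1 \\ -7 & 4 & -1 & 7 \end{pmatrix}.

Expanding along the column containing a, det(M) is linear in a: det(M) = (-6)·a + (-593).
Set (-6)·a + (-593) = -557  ⇒  (-6)·a = 36  ⇒  a = -6.

a = -6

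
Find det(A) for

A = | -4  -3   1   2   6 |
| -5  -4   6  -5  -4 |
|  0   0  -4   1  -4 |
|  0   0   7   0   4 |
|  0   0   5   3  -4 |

det(A) = 12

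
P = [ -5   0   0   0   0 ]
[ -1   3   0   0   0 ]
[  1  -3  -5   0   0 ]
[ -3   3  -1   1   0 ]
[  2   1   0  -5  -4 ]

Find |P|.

The determinant is -300.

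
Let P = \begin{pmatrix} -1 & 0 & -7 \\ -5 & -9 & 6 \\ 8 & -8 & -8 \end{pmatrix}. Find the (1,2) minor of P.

-8

Delete row 1 and column 2; the remaining 2×2 submatrix is [-5 6; 8 -8].
Its determinant is (-5)·(-8) − 6·8 = -8.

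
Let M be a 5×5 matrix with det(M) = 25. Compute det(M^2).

det(M^2) = (det M)^2 = (25)^2 = 625

The determinant is 625.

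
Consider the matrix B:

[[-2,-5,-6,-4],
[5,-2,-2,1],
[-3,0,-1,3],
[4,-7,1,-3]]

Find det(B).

-1115

Expand along row 3 (it has 1 zero):
  + (-3) · M_31   where M_31 = det([-5 -6 -4; -2 -2 1; -7 1 -3]) = 117
  + (-1) · M_33   where M_33 = det([-2 -5 -4; 5 -2 1; 4 -7 -3]) = -13
  − (3) · M_34   where M_34 = det([-2 -5 -6; 5 -2 -2; 4 -7 1]) = 259
det = (+1)·(-3)·(117) + (+1)·(-1)·(-13) + (-1)·(3)·(259) = -1115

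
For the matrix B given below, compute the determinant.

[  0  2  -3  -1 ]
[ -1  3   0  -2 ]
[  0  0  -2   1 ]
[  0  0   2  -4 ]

B is block upper-triangular with a 2×2 block and a 2×2 block on the diagonal, so its determinant equals the product of the determinants of the diagonal blocks.
det of the 2×2 block = 2
det of the 2×2 block = 6
det = (2)·(6) = 12

The determinant is 12.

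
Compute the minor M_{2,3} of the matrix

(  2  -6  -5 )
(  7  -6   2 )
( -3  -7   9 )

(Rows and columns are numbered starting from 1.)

-32

Delete row 2 and column 3; the remaining 2×2 submatrix is [2 -6; -3 -7].
Its determinant is 2·(-7) − (-6)·(-3) = -32.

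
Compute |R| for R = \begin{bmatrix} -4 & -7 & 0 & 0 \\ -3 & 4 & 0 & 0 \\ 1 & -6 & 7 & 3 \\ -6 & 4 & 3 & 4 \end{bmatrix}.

-703

R is block lower-triangular with a 2×2 block and a 2×2 block on the diagonal, so its determinant equals the product of the determinants of the diagonal blocks.
det of the 2×2 block = -37
det of the 2×2 block = 19
det = (-37)·(19) = -703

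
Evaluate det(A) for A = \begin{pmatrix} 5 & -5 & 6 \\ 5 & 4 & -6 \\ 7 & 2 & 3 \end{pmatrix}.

297

Expand along column 1:
  + 5 · |4 -6; 2 3| = 5·(12 − (-12)) = 120
  − 5 · |-5 6; 2 3| = −5·(-15 − 12) = 135
  + 7 · |-5 6; 4 -6| = 7·(30 − 24) = 42
Sum: (120) + (135) + (42) = 297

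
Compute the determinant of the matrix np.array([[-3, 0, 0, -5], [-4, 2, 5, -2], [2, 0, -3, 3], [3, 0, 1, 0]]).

The determinant is -92.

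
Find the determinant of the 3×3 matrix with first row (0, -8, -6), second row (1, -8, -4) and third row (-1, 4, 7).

Expand along row 1:
  − (-8) · |1 -4; -1 7| = −(-8)·(7 − 4) = 24
  + (-6) · |1 -8; -1 4| = (-6)·(4 − 8) = 24
Sum: (24) + (24) = 48

The determinant is 48.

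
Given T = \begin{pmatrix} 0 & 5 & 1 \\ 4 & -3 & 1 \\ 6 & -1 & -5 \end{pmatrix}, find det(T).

|T| = 144

Expand along row 1:
  − 5 · |4 1; 6 -5| = −5·(-20 − 6) = 130
  + 1 · |4 -3; 6 -1| = 1·(-4 − (-18)) = 14
Sum: (130) + (14) = 144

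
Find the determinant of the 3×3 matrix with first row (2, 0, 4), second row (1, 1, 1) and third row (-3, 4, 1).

22

Expand along column 2:
  + 1 · |2 4; -3 1| = 1·(2 − (-12)) = 14
  − 4 · |2 4; 1 1| = −4·(2 − 4) = 8
Sum: (14) + (8) = 22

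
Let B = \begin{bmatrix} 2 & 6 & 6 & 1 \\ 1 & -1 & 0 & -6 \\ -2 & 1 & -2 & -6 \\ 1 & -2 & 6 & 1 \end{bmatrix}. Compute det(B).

The determinant is -798.

Expand along row 2 (it has 1 zero):
  − (1) · M_21   where M_21 = det([6 6 1; 1 -2 -6; -2 6 1]) = 272
  + (-1) · M_22   where M_22 = det([2 6 1; -2 -2 -6; 1 6 1]) = 34
  + (-6) · M_24   where M_24 = det([2 6 6; -2 1 -2; 1 -2 6]) = 82
det = (-1)·(1)·(272) + (+1)·(-1)·(34) + (+1)·(-6)·(82) = -798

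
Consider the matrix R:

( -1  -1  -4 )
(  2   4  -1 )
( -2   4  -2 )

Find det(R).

Expand along row 1:
  + (-1) · |4 -1; 4 -2| = (-1)·(-8 − (-4)) = 4
  − (-1) · |2 -1; -2 -2| = −(-1)·(-4 − 2) = -6
  + (-4) · |2 4; -2 4| = (-4)·(8 − (-8)) = -64
Sum: (4) + (-6) + (-64) = -66

|R| = -66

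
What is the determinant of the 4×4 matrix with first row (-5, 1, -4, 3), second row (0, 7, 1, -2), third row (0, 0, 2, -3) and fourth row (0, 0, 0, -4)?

The determinant is 280.

The matrix is upper triangular, so the determinant is the product of the diagonal entries:
det = (-5) · (7) · (2) · (-4) = 280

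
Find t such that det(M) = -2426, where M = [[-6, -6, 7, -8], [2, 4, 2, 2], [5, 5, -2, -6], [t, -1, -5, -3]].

t = 7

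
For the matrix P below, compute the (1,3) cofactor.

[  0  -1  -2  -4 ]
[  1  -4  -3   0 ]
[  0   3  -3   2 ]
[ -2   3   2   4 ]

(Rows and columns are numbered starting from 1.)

Delete row 1 and column 3; the remaining 3×3 submatrix is [1 -4 0; 0 3 2; -2 3 4].
Its determinant is 22.
The cofactor carries sign (−1)^(1+3) = +1, so C_{1,3} = +(22) = 22.

22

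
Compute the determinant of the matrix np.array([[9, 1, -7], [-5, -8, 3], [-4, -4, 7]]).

Expand along row 1:
  + 9 · |-8 3; -4 7| = 9·(-56 − (-12)) = -396
  − 1 · |-5 3; -4 7| = −1·(-35 − (-12)) = 23
  + (-7) · |-5 -8; -4 -4| = (-7)·(20 − 32) = 84
Sum: (-396) + (23) + (84) = -289

-289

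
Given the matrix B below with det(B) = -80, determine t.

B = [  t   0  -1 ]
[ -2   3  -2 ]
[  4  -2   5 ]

Expanding along the column containing t, det(B) is linear in t: det(B) = (11)·t + (8).
Set (11)·t + (8) = -80  ⇒  (11)·t = -88  ⇒  t = -8.

-8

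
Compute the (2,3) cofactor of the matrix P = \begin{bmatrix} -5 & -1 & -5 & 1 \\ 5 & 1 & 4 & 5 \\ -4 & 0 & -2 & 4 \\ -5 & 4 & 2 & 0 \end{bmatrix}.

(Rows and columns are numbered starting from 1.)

Delete row 2 and column 3; the remaining 3×3 submatrix is [-5 -1 1; -4 0 4; -5 4 0].
Its determinant is 84.
The cofactor carries sign (−1)^(2+3) = −1, so C_{2,3} = −(84) = -84.

-84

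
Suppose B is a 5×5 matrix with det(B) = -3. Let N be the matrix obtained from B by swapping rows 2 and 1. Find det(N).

|N| = 3

Swapping two rows multiplies the determinant by −1.
det(N) = (-1)·(-3) = 3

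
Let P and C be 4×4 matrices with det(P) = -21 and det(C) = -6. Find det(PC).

det(PC) = det(P)·det(C) = (-21)·(-6) = 126

126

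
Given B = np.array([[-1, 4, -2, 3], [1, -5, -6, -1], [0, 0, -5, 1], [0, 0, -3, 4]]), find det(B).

The determinant is -17.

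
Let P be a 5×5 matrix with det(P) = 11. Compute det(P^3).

det(P^3) = (det P)^3 = (11)^3 = 1331

1331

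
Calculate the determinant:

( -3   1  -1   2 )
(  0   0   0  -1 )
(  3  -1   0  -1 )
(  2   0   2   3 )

The determinant is 2.

Expand along row 2 (it has 3 zeros):
  + (-1) · M_24   where M_24 = det([-3 1 -1; 3 -1 0; 2 0 2]) = -2
det = (+1)·(-1)·(-2) = 2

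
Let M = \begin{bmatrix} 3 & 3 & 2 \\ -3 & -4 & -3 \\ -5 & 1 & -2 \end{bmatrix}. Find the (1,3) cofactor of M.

Delete row 1 and column 3; the remaining 2×2 submatrix is [-3 -4; -5 1].
Its determinant is (-3)·1 − (-4)·(-5) = -23.
The cofactor carries sign (−1)^(1+3) = +1, so C_{1,3} = +(-23) = -23.

The cofactor is -23.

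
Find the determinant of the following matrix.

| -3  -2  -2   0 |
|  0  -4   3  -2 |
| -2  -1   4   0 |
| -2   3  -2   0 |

The determinant is -140.

Expand along column 4 (it has 3 zeros):
  + (-2) · M_24   where M_24 = det([-3 -2 -2; -2 -1 4; -2 3 -2]) = 70
det = (+1)·(-2)·(70) = -140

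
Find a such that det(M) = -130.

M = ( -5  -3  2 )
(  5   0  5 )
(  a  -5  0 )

a = -3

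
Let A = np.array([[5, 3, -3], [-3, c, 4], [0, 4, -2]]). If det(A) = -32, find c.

Expanding along the column containing c, det(A) is linear in c: det(A) = (-10)·c + (-62).
Set (-10)·c + (-62) = -32  ⇒  (-10)·c = 30  ⇒  c = -3.

-3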